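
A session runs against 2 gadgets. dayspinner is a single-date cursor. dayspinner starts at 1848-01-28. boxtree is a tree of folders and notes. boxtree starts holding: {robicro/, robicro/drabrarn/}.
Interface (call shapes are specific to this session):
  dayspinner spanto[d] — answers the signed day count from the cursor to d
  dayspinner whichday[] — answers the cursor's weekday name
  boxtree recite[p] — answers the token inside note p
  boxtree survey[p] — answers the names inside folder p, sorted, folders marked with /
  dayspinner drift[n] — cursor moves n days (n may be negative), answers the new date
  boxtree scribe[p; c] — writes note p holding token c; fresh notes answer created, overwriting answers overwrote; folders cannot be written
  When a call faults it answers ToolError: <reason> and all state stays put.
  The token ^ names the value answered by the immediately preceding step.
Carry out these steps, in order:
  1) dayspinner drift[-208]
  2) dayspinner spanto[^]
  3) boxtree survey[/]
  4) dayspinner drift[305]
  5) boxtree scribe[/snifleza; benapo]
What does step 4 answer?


Act: dayspinner drift[n='-208']
Obs: 1847-07-04
Act: dayspinner spanto[d='^']
Obs: 0
Act: boxtree survey[p='/']
Obs: [robicro/]
Act: dayspinner drift[n='305']
Obs: 1848-05-04
Act: boxtree scribe[p='/snifleza'; c='benapo']
Obs: created

Answer: 1848-05-04


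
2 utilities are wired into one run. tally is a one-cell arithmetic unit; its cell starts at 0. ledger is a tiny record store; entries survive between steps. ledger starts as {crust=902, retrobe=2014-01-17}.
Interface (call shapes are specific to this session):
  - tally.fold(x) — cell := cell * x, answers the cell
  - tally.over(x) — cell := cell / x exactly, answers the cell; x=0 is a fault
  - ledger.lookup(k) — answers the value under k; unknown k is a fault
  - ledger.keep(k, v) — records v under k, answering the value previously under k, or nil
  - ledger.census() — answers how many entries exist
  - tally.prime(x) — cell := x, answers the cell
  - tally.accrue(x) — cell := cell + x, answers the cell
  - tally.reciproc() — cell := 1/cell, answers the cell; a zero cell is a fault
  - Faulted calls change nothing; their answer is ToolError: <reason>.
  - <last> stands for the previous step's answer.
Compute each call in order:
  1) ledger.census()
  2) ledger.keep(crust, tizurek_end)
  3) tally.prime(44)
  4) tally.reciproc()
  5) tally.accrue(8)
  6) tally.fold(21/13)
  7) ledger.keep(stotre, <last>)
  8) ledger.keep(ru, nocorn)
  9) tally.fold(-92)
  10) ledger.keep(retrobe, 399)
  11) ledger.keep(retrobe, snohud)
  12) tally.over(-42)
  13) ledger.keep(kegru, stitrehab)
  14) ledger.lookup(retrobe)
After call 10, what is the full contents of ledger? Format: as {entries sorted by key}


→ census()
← 2
→ keep(k='crust', v='tizurek_end')
← 902
→ prime(x='44')
← 44
→ reciproc()
← 1/44
→ accrue(x='8')
← 353/44
→ fold(x='21/13')
← 7413/572
→ keep(k='stotre', v='<last>')
← nil
→ keep(k='ru', v='nocorn')
← nil
→ fold(x='-92')
← -170499/143
→ keep(k='retrobe', v='399')
← 2014-01-17
→ keep(k='retrobe', v='snohud')
← 399
→ over(x='-42')
← 8119/286
→ keep(k='kegru', v='stitrehab')
← nil
→ lookup(k='retrobe')
← snohud

Answer: {crust=tizurek_end, retrobe=399, ru=nocorn, stotre=7413/572}


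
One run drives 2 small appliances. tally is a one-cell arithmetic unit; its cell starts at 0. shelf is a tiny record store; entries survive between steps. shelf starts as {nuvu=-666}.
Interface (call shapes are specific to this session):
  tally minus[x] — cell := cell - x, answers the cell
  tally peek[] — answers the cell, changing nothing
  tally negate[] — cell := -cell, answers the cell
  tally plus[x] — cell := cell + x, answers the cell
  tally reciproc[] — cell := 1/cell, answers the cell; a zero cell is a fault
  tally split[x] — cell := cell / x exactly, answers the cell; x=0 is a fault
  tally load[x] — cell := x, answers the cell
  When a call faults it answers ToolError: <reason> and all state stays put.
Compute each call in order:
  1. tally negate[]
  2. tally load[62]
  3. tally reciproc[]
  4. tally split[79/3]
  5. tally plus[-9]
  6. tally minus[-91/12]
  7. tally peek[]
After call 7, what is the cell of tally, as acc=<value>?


-- 1. tally negate() => 0
-- 2. tally load(x→62) => 62
-- 3. tally reciproc() => 1/62
-- 4. tally split(x→79/3) => 3/4898
-- 5. tally plus(x→-9) => -44079/4898
-- 6. tally minus(x→-91/12) => -41615/29388
-- 7. tally peek() => -41615/29388

Answer: acc=-41615/29388


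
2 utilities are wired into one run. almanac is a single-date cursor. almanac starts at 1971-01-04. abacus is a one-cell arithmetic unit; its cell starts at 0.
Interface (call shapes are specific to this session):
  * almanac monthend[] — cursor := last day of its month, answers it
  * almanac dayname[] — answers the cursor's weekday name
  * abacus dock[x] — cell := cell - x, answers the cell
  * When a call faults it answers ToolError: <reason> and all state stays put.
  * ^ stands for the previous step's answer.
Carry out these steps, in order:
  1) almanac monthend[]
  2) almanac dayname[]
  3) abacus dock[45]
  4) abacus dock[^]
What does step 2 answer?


Answer: Sunday

Derivation:
[in] almanac monthend
:: 1971-01-31
[in] almanac dayname
:: Sunday
[in] abacus dock x='45'
:: -45
[in] abacus dock x='^'
:: 0


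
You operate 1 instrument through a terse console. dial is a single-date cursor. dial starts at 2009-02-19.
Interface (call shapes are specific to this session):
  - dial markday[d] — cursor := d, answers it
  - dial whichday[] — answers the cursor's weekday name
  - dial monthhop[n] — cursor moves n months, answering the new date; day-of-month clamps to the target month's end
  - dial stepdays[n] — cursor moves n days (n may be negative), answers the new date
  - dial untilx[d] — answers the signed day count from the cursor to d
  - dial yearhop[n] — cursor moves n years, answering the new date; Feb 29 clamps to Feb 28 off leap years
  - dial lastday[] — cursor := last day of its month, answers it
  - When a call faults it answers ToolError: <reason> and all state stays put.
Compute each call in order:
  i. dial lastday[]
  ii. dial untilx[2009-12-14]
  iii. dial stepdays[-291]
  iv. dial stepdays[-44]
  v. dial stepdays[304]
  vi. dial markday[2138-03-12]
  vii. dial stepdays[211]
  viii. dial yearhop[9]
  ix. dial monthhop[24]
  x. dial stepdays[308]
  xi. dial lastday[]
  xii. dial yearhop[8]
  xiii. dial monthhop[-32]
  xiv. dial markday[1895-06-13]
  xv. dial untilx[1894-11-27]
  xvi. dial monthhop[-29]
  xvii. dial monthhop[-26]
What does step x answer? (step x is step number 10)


·→ dial lastday()
·← 2009-02-28
·→ dial untilx(d=2009-12-14)
·← 289
·→ dial stepdays(n=-291)
·← 2008-05-13
·→ dial stepdays(n=-44)
·← 2008-03-30
·→ dial stepdays(n=304)
·← 2009-01-28
·→ dial markday(d=2138-03-12)
·← 2138-03-12
·→ dial stepdays(n=211)
·← 2138-10-09
·→ dial yearhop(n=9)
·← 2147-10-09
·→ dial monthhop(n=24)
·← 2149-10-09
·→ dial stepdays(n=308)
·← 2150-08-13
·→ dial lastday()
·← 2150-08-31
·→ dial yearhop(n=8)
·← 2158-08-31
·→ dial monthhop(n=-32)
·← 2155-12-31
·→ dial markday(d=1895-06-13)
·← 1895-06-13
·→ dial untilx(d=1894-11-27)
·← -198
·→ dial monthhop(n=-29)
·← 1893-01-13
·→ dial monthhop(n=-26)
·← 1890-11-13

Answer: 2150-08-13


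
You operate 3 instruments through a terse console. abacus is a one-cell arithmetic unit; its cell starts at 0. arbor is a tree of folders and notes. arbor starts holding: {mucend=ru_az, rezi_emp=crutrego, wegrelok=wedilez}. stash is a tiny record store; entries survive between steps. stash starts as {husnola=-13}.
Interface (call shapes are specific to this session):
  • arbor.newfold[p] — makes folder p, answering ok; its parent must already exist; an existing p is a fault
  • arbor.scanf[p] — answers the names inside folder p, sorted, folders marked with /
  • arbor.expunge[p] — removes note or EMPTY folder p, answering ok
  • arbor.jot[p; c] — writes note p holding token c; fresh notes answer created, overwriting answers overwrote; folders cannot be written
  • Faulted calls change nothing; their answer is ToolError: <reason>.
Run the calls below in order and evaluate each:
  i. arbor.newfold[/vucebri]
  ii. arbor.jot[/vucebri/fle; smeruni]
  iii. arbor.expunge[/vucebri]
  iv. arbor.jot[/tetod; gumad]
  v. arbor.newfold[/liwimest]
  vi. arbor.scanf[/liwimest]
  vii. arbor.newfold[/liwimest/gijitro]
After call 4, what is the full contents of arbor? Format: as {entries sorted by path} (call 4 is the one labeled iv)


Answer: {mucend=ru_az, rezi_emp=crutrego, tetod=gumad, vucebri/, vucebri/fle=smeruni, wegrelok=wedilez}

Derivation:
-> arbor.newfold(/vucebri)
<- ok
-> arbor.jot(/vucebri/fle, smeruni)
<- created
-> arbor.expunge(/vucebri)
<- ToolError: not empty
-> arbor.jot(/tetod, gumad)
<- created
-> arbor.newfold(/liwimest)
<- ok
-> arbor.scanf(/liwimest)
<- []
-> arbor.newfold(/liwimest/gijitro)
<- ok


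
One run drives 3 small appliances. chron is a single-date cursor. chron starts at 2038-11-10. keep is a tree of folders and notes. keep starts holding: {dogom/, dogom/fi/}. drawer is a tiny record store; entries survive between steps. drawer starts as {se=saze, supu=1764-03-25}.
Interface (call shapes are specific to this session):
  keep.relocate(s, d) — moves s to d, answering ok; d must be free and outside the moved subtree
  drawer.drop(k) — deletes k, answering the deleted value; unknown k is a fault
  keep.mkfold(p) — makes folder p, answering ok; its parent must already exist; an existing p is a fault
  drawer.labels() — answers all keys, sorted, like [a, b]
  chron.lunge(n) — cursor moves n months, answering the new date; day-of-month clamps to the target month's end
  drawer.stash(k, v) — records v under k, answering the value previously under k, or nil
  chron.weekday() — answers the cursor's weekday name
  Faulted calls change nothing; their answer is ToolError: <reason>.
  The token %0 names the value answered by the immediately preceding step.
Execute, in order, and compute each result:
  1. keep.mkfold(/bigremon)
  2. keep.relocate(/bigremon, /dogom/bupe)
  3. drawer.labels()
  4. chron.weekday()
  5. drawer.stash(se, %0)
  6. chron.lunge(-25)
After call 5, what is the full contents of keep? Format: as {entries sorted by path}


Answer: {dogom/, dogom/bupe/, dogom/fi/}

Derivation:
·→ mkfold(p='/bigremon')
·← ok
·→ relocate(s='/bigremon', d='/dogom/bupe')
·← ok
·→ labels()
·← [se, supu]
·→ weekday()
·← Wednesday
·→ stash(k='se', v='%0')
·← saze
·→ lunge(n='-25')
·← 2036-10-10


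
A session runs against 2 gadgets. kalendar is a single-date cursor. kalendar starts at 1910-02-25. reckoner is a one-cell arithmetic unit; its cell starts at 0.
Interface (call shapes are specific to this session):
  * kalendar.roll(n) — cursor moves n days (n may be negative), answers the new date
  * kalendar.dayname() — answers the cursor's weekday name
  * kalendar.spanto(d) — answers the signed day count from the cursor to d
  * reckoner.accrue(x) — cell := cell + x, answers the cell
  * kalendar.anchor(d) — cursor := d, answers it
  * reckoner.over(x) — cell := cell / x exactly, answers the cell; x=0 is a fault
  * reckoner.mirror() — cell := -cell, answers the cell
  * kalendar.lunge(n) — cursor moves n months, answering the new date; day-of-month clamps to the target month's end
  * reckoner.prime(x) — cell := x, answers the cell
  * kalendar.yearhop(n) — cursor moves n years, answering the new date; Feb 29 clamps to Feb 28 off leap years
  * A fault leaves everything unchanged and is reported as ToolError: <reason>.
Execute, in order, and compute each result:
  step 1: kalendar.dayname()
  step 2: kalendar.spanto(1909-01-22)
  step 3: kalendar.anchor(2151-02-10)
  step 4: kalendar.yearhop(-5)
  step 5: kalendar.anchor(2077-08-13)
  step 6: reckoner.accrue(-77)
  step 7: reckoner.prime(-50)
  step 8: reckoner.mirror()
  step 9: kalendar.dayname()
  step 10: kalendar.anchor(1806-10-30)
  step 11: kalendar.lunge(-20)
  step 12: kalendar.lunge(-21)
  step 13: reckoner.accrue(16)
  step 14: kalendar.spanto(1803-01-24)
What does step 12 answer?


Answer: 1803-05-28

Derivation:
Do: dayname[]
See: Friday
Do: spanto[1909-01-22]
See: -399
Do: anchor[2151-02-10]
See: 2151-02-10
Do: yearhop[-5]
See: 2146-02-10
Do: anchor[2077-08-13]
See: 2077-08-13
Do: accrue[-77]
See: -77
Do: prime[-50]
See: -50
Do: mirror[]
See: 50
Do: dayname[]
See: Friday
Do: anchor[1806-10-30]
See: 1806-10-30
Do: lunge[-20]
See: 1805-02-28
Do: lunge[-21]
See: 1803-05-28
Do: accrue[16]
See: 66
Do: spanto[1803-01-24]
See: -124


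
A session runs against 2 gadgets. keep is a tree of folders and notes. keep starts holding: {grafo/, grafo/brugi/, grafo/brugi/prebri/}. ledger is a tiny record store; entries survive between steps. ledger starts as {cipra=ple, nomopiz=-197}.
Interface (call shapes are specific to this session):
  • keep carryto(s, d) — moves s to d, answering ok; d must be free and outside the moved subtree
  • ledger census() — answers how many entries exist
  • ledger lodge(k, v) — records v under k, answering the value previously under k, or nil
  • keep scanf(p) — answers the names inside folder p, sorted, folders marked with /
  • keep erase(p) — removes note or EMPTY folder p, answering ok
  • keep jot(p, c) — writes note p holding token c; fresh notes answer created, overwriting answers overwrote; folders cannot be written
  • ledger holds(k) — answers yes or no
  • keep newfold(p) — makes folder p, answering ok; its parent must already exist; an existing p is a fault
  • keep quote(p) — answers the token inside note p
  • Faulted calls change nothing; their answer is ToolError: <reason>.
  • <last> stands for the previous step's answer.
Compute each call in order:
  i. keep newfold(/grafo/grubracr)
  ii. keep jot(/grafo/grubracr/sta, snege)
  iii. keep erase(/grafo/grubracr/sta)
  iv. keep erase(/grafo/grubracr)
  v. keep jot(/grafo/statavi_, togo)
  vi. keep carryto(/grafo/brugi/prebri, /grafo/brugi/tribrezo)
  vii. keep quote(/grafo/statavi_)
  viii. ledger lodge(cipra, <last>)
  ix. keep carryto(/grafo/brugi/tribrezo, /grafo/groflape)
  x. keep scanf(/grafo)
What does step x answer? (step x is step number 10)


Answer: [brugi/, groflape/, statavi_]

Derivation:
Do: keep newfold[p=/grafo/grubracr]
See: ok
Do: keep jot[p=/grafo/grubracr/sta; c=snege]
See: created
Do: keep erase[p=/grafo/grubracr/sta]
See: ok
Do: keep erase[p=/grafo/grubracr]
See: ok
Do: keep jot[p=/grafo/statavi_; c=togo]
See: created
Do: keep carryto[s=/grafo/brugi/prebri; d=/grafo/brugi/tribrezo]
See: ok
Do: keep quote[p=/grafo/statavi_]
See: togo
Do: ledger lodge[k=cipra; v=<last>]
See: ple
Do: keep carryto[s=/grafo/brugi/tribrezo; d=/grafo/groflape]
See: ok
Do: keep scanf[p=/grafo]
See: [brugi/, groflape/, statavi_]


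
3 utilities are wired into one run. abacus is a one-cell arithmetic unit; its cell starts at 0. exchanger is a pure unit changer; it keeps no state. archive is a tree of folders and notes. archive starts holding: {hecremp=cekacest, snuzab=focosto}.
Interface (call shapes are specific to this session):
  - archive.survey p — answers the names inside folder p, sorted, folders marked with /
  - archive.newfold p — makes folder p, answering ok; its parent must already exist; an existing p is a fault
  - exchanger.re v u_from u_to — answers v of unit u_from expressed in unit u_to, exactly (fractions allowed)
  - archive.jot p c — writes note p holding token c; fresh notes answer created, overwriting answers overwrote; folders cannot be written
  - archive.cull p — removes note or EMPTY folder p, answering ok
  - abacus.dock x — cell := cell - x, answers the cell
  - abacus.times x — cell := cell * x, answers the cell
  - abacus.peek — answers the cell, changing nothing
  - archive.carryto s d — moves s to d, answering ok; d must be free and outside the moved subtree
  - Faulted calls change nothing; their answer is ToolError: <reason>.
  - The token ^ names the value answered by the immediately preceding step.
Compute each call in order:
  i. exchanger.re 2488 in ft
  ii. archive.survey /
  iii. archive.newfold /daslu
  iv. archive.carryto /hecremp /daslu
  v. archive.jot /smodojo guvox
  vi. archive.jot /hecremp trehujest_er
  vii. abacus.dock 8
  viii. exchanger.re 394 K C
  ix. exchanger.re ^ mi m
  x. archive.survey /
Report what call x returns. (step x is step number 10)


CALL exchanger.re[v→2488; u_from→in; u_to→ft]
RET  622/3
CALL archive.survey[p→/]
RET  [hecremp, snuzab]
CALL archive.newfold[p→/daslu]
RET  ok
CALL archive.carryto[s→/hecremp; d→/daslu]
RET  ToolError: exists
CALL archive.jot[p→/smodojo; c→guvox]
RET  created
CALL archive.jot[p→/hecremp; c→trehujest_er]
RET  overwrote
CALL abacus.dock[x→8]
RET  -8
CALL exchanger.re[v→394; u_from→K; u_to→C]
RET  2417/20
CALL exchanger.re[v→^; u_from→mi; u_to→m]
RET  121555764/625
CALL archive.survey[p→/]
RET  [daslu/, hecremp, smodojo, snuzab]

Answer: [daslu/, hecremp, smodojo, snuzab]


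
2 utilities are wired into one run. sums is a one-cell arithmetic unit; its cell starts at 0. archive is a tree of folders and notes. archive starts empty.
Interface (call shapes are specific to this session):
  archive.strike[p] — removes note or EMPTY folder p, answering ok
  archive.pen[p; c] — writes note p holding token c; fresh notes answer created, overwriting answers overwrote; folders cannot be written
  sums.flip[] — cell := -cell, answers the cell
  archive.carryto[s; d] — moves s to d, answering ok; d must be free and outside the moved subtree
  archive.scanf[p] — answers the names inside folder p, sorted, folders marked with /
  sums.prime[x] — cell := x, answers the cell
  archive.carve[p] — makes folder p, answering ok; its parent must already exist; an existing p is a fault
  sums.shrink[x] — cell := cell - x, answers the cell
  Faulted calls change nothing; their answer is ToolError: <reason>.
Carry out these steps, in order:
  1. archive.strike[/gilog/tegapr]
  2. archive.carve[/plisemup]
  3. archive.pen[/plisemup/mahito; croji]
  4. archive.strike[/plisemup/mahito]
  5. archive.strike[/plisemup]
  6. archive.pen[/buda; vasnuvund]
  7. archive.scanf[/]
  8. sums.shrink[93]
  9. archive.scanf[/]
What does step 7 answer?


Answer: [buda]

Derivation:
> archive.strike p: /gilog/tegapr
:: ToolError: not found
> archive.carve p: /plisemup
:: ok
> archive.pen p: /plisemup/mahito c: croji
:: created
> archive.strike p: /plisemup/mahito
:: ok
> archive.strike p: /plisemup
:: ok
> archive.pen p: /buda c: vasnuvund
:: created
> archive.scanf p: /
:: [buda]
> sums.shrink x: 93
:: -93
> archive.scanf p: /
:: [buda]


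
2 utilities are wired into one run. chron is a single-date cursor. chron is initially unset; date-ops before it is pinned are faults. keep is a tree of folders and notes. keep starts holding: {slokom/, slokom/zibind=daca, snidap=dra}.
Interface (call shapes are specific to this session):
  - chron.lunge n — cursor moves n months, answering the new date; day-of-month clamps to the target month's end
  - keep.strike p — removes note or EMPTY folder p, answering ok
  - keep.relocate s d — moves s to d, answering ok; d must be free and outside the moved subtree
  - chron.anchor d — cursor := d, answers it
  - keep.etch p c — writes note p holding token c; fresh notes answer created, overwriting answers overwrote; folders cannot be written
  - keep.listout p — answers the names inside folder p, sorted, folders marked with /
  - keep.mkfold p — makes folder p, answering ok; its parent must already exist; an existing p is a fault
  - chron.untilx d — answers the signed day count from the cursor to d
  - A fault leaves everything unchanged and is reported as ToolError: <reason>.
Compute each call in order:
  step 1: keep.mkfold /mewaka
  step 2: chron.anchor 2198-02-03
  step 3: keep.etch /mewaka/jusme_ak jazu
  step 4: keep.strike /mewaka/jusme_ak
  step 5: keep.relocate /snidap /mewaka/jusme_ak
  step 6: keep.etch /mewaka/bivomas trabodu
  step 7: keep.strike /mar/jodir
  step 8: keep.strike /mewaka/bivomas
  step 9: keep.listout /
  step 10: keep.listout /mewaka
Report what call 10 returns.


>> keep.mkfold(p='/mewaka')
<< ok
>> chron.anchor(d='2198-02-03')
<< 2198-02-03
>> keep.etch(p='/mewaka/jusme_ak', c='jazu')
<< created
>> keep.strike(p='/mewaka/jusme_ak')
<< ok
>> keep.relocate(s='/snidap', d='/mewaka/jusme_ak')
<< ok
>> keep.etch(p='/mewaka/bivomas', c='trabodu')
<< created
>> keep.strike(p='/mar/jodir')
<< ToolError: not found
>> keep.strike(p='/mewaka/bivomas')
<< ok
>> keep.listout(p='/')
<< [mewaka/, slokom/]
>> keep.listout(p='/mewaka')
<< [jusme_ak]

Answer: [jusme_ak]


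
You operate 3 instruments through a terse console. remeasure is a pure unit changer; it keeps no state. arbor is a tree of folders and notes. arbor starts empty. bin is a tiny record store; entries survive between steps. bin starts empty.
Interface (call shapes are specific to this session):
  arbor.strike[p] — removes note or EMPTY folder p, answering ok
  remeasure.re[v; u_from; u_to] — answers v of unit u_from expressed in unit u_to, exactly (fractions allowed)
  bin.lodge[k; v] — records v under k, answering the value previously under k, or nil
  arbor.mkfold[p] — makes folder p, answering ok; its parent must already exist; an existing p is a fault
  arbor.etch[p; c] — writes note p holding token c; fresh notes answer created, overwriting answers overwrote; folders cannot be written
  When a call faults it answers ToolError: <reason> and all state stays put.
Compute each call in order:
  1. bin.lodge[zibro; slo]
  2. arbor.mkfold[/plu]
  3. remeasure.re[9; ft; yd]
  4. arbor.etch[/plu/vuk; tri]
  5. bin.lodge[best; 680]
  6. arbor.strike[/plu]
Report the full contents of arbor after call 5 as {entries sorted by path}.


Answer: {plu/, plu/vuk=tri}

Derivation:
>> bin.lodge(k→zibro, v→slo)
<< nil
>> arbor.mkfold(p→/plu)
<< ok
>> remeasure.re(v→9, u_from→ft, u_to→yd)
<< 3
>> arbor.etch(p→/plu/vuk, c→tri)
<< created
>> bin.lodge(k→best, v→680)
<< nil
>> arbor.strike(p→/plu)
<< ToolError: not empty


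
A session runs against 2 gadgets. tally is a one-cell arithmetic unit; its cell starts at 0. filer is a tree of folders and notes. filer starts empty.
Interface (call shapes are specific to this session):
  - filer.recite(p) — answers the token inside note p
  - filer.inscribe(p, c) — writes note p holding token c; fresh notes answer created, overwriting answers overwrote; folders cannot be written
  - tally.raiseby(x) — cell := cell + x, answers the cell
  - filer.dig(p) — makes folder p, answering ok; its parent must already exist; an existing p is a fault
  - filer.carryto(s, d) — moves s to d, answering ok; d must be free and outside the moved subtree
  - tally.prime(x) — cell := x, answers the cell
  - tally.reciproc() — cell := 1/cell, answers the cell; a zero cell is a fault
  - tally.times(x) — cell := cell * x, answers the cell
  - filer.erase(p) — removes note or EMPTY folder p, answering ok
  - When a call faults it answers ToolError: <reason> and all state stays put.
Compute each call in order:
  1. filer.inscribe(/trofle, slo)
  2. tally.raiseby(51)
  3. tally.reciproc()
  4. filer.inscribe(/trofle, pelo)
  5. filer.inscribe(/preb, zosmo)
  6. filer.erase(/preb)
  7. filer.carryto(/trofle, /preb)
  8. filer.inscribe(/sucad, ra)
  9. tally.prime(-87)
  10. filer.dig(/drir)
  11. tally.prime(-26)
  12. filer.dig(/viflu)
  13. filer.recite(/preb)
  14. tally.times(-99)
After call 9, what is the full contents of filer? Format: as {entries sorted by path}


-- 1. filer.inscribe(p='/trofle', c='slo') ~> created
-- 2. tally.raiseby(x='51') ~> 51
-- 3. tally.reciproc() ~> 1/51
-- 4. filer.inscribe(p='/trofle', c='pelo') ~> overwrote
-- 5. filer.inscribe(p='/preb', c='zosmo') ~> created
-- 6. filer.erase(p='/preb') ~> ok
-- 7. filer.carryto(s='/trofle', d='/preb') ~> ok
-- 8. filer.inscribe(p='/sucad', c='ra') ~> created
-- 9. tally.prime(x='-87') ~> -87
-- 10. filer.dig(p='/drir') ~> ok
-- 11. tally.prime(x='-26') ~> -26
-- 12. filer.dig(p='/viflu') ~> ok
-- 13. filer.recite(p='/preb') ~> pelo
-- 14. tally.times(x='-99') ~> 2574

Answer: {preb=pelo, sucad=ra}


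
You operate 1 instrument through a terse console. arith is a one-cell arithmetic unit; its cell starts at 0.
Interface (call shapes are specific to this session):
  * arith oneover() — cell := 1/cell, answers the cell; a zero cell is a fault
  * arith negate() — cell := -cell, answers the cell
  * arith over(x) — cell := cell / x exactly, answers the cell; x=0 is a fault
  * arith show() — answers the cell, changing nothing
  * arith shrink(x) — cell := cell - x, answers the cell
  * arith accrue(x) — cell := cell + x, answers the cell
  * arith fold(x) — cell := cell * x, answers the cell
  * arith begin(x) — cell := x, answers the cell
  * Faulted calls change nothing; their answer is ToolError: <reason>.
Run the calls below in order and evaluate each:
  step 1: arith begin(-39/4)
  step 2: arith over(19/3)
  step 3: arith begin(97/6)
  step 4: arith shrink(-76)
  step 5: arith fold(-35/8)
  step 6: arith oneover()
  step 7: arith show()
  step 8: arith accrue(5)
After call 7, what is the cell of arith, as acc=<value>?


> arith begin x='-39/4'
:: -39/4
> arith over x='19/3'
:: -117/76
> arith begin x='97/6'
:: 97/6
> arith shrink x='-76'
:: 553/6
> arith fold x='-35/8'
:: -19355/48
> arith oneover
:: -48/19355
> arith show
:: -48/19355
> arith accrue x='5'
:: 96727/19355

Answer: acc=-48/19355


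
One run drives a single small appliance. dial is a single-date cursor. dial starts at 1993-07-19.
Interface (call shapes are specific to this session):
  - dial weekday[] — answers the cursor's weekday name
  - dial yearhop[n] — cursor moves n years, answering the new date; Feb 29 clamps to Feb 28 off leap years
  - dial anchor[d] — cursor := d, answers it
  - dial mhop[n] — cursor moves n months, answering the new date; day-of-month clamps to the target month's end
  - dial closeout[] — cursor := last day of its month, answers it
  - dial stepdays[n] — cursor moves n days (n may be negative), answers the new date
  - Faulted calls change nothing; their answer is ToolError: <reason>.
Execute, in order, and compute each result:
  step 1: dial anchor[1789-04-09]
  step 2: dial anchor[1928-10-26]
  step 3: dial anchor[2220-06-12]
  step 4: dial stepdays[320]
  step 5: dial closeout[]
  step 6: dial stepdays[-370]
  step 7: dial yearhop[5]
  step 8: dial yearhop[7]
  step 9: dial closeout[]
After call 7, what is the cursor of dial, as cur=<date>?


·→ dial anchor(d: 1789-04-09)
·← 1789-04-09
·→ dial anchor(d: 1928-10-26)
·← 1928-10-26
·→ dial anchor(d: 2220-06-12)
·← 2220-06-12
·→ dial stepdays(n: 320)
·← 2221-04-28
·→ dial closeout()
·← 2221-04-30
·→ dial stepdays(n: -370)
·← 2220-04-25
·→ dial yearhop(n: 5)
·← 2225-04-25
·→ dial yearhop(n: 7)
·← 2232-04-25
·→ dial closeout()
·← 2232-04-30

Answer: cur=2225-04-25


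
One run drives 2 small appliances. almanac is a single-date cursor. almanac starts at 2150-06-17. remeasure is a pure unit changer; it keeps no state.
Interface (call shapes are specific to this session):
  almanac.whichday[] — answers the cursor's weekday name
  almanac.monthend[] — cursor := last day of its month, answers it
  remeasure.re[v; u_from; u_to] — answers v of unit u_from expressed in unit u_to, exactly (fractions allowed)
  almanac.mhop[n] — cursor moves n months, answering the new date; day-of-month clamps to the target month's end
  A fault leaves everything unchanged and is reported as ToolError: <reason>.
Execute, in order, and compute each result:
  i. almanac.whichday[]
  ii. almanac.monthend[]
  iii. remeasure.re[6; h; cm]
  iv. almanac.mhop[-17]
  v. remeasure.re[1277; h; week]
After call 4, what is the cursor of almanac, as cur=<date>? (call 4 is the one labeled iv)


// almanac.whichday() -> Wednesday
// almanac.monthend() -> 2150-06-30
// remeasure.re(6, h, cm) -> ToolError: incompatible units
// almanac.mhop(-17) -> 2149-01-30
// remeasure.re(1277, h, week) -> 1277/168

Answer: cur=2149-01-30


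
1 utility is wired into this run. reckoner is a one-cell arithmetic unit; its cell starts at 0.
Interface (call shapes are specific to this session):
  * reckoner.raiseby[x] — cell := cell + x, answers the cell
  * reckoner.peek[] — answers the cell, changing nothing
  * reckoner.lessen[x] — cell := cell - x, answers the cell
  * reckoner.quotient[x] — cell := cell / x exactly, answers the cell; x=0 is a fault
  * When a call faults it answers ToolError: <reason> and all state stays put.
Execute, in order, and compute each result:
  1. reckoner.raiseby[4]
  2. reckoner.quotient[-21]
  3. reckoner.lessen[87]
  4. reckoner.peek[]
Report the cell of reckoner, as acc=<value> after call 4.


Answer: acc=-1831/21

Derivation:
Calling reckoner.raiseby on 4, → 4.
I run reckoner.quotient on -21, and see -4/21.
Calling reckoner.lessen on 87, — result: -1831/21.
I run reckoner.peek, giving -1831/21.


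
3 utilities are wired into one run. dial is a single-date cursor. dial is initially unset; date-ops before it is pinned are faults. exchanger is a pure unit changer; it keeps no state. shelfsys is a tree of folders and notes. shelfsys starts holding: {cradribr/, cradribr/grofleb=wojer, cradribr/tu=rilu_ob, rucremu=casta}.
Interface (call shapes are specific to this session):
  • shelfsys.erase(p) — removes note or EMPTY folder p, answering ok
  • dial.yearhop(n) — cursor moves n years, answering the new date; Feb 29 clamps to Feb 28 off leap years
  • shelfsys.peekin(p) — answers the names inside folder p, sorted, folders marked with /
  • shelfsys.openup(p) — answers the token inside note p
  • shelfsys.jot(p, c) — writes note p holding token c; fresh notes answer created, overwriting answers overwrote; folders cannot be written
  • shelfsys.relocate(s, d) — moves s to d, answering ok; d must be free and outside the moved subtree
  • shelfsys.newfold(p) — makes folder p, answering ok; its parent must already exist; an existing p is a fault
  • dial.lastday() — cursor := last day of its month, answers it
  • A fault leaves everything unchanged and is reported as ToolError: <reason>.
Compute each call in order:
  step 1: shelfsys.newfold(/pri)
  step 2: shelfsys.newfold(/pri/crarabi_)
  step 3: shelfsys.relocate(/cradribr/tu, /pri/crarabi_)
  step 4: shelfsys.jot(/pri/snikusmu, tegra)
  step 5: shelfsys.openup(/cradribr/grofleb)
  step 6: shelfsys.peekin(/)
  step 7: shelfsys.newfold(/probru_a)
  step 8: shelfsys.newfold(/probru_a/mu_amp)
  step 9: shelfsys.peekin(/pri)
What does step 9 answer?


Answer: [crarabi_/, snikusmu]

Derivation:
Do: shelfsys.newfold[p=/pri]
See: ok
Do: shelfsys.newfold[p=/pri/crarabi_]
See: ok
Do: shelfsys.relocate[s=/cradribr/tu; d=/pri/crarabi_]
See: ToolError: exists
Do: shelfsys.jot[p=/pri/snikusmu; c=tegra]
See: created
Do: shelfsys.openup[p=/cradribr/grofleb]
See: wojer
Do: shelfsys.peekin[p=/]
See: [cradribr/, pri/, rucremu]
Do: shelfsys.newfold[p=/probru_a]
See: ok
Do: shelfsys.newfold[p=/probru_a/mu_amp]
See: ok
Do: shelfsys.peekin[p=/pri]
See: [crarabi_/, snikusmu]


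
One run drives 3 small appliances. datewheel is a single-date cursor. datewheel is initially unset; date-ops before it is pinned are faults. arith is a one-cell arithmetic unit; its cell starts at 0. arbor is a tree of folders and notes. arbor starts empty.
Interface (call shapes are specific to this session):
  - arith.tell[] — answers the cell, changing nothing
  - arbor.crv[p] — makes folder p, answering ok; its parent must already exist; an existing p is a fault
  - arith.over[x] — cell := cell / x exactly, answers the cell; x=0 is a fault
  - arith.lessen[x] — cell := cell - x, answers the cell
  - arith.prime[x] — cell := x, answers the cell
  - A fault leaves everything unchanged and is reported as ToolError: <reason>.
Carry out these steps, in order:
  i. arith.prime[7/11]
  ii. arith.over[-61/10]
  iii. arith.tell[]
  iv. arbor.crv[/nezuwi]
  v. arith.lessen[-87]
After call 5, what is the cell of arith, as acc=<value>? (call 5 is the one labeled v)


~$ arith.prime x: 7/11
= 7/11
~$ arith.over x: -61/10
= -70/671
~$ arith.tell
= -70/671
~$ arbor.crv p: /nezuwi
= ok
~$ arith.lessen x: -87
= 58307/671

Answer: acc=58307/671


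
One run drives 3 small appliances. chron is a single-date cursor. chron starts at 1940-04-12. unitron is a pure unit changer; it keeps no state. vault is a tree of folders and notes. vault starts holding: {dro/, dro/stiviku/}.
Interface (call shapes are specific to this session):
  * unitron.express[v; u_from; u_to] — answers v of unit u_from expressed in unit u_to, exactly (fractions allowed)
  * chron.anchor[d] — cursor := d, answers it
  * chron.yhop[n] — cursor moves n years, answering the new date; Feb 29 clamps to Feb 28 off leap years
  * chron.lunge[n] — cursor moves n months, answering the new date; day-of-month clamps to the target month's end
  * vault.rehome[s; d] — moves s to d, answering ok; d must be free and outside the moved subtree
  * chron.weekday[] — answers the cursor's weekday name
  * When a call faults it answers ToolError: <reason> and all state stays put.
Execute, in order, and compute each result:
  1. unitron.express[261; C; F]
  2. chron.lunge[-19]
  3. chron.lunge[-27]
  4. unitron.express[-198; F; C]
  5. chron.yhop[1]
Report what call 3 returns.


Answer: 1936-06-12

Derivation:
[in] unitron.express 261 C F
[out] 2509/5
[in] chron.lunge -19
[out] 1938-09-12
[in] chron.lunge -27
[out] 1936-06-12
[in] unitron.express -198 F C
[out] -1150/9
[in] chron.yhop 1
[out] 1937-06-12


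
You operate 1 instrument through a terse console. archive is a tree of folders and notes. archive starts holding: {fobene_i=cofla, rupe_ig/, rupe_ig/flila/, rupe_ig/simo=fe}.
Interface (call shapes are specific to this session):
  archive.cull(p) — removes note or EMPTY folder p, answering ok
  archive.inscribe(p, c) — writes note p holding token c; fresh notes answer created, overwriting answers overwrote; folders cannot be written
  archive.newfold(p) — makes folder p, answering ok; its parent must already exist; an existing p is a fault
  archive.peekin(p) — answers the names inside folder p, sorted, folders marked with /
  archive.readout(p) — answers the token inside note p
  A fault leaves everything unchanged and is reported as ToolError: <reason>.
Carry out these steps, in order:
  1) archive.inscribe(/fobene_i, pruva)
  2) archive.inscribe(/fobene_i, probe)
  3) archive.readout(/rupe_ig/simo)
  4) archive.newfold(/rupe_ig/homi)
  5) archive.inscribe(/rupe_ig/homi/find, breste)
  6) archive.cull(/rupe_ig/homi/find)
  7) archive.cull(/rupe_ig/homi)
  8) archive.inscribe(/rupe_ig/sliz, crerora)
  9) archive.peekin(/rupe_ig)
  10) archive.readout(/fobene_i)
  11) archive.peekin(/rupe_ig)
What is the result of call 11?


Do: inscribe[p: /fobene_i; c: pruva]
See: overwrote
Do: inscribe[p: /fobene_i; c: probe]
See: overwrote
Do: readout[p: /rupe_ig/simo]
See: fe
Do: newfold[p: /rupe_ig/homi]
See: ok
Do: inscribe[p: /rupe_ig/homi/find; c: breste]
See: created
Do: cull[p: /rupe_ig/homi/find]
See: ok
Do: cull[p: /rupe_ig/homi]
See: ok
Do: inscribe[p: /rupe_ig/sliz; c: crerora]
See: created
Do: peekin[p: /rupe_ig]
See: [flila/, simo, sliz]
Do: readout[p: /fobene_i]
See: probe
Do: peekin[p: /rupe_ig]
See: [flila/, simo, sliz]

Answer: [flila/, simo, sliz]


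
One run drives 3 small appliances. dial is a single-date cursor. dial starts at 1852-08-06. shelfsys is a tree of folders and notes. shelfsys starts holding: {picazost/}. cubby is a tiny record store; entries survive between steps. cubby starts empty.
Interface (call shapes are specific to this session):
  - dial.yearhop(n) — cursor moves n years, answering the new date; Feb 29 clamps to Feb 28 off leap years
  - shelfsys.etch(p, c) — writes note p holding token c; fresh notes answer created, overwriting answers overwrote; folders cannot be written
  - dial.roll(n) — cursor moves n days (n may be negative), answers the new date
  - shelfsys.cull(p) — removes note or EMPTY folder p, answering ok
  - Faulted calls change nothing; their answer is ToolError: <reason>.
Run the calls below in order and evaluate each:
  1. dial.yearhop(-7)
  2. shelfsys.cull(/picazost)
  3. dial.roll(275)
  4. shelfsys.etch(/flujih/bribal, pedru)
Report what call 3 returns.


Answer: 1846-05-08

Derivation:
-> dial.yearhop(n=-7)
<- 1845-08-06
-> shelfsys.cull(p=/picazost)
<- ok
-> dial.roll(n=275)
<- 1846-05-08
-> shelfsys.etch(p=/flujih/bribal, c=pedru)
<- ToolError: no parent


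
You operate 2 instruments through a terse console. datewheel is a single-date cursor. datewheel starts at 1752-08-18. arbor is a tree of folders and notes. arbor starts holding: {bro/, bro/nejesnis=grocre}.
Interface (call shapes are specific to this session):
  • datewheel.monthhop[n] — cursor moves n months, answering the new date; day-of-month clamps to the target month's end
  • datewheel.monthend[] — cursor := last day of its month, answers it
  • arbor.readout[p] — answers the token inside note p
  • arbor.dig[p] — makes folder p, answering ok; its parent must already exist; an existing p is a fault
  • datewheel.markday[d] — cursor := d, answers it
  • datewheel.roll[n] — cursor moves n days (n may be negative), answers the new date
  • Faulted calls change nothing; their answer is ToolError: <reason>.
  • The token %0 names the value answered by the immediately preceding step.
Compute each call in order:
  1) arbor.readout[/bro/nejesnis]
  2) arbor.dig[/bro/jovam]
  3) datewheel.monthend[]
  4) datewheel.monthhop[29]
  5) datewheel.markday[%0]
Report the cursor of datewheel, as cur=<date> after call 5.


I use arbor.readout using p=/bro/nejesnis, which returns grocre.
Calling arbor.dig using p=/bro/jovam, and observe ok.
Invoking datewheel.monthend(), and get 1752-08-31.
Invoking datewheel.monthhop using n=29, — result: 1755-01-31.
I try datewheel.markday using d=%0, which returns 1755-01-31.

Answer: cur=1755-01-31


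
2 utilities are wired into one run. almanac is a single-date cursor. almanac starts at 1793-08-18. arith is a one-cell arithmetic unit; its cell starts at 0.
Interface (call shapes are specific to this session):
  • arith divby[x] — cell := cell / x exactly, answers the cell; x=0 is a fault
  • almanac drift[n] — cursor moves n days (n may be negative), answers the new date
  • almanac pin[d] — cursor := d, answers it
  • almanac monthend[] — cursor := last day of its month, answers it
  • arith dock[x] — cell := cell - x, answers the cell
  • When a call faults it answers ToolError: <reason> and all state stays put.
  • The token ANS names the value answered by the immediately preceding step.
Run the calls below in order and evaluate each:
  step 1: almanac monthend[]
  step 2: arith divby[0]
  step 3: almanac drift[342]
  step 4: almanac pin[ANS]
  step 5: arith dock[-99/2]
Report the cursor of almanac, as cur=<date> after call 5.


Answer: cur=1794-08-08

Derivation:
$ almanac monthend
:: 1793-08-31
$ arith divby 0
:: ToolError: division by zero
$ almanac drift 342
:: 1794-08-08
$ almanac pin ANS
:: 1794-08-08
$ arith dock -99/2
:: 99/2


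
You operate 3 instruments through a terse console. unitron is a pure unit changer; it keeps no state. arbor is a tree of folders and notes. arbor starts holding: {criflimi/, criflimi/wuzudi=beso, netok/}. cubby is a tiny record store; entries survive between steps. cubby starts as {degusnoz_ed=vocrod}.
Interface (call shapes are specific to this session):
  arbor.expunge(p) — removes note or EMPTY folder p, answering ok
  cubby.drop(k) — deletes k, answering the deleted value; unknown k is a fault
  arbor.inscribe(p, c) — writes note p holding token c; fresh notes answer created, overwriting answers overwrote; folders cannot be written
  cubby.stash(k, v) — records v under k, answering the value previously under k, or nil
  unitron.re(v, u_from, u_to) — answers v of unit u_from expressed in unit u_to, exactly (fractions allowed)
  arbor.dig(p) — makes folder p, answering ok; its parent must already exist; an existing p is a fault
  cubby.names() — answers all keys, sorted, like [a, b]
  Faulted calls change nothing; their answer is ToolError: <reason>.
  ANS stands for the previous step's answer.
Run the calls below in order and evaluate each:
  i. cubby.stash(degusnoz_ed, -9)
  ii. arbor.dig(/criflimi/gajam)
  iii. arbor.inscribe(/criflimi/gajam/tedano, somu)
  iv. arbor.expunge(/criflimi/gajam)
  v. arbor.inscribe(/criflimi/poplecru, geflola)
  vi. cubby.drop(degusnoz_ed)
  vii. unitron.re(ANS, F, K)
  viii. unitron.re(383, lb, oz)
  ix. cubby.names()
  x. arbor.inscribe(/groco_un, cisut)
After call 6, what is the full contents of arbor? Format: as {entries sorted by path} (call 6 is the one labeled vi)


> stash k: degusnoz_ed v: -9
:: vocrod
> dig p: /criflimi/gajam
:: ok
> inscribe p: /criflimi/gajam/tedano c: somu
:: created
> expunge p: /criflimi/gajam
:: ToolError: not empty
> inscribe p: /criflimi/poplecru c: geflola
:: created
> drop k: degusnoz_ed
:: -9
> re v: ANS u_from: F u_to: K
:: 45067/180
> re v: 383 u_from: lb u_to: oz
:: 6128
> names
:: []
> inscribe p: /groco_un c: cisut
:: created

Answer: {criflimi/, criflimi/gajam/, criflimi/gajam/tedano=somu, criflimi/poplecru=geflola, criflimi/wuzudi=beso, netok/}
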